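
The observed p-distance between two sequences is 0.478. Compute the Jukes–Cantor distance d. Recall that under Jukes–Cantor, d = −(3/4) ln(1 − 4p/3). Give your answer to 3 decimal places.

d = −(3/4) ln(1 − 4p/3) = −0.75 ln(1 − 0.637333) = −0.75 ln(0.362667)
  = −0.75 × (-1.014270) = 0.760703 substitutions/site.

0.761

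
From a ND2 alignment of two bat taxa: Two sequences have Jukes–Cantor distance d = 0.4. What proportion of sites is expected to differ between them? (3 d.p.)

0.310

p = (3/4)(1 − e^(−4d/3)) = 0.75 × (1 − e^(-0.533333)) = 0.75 × (1 − 0.586646) = 0.310016.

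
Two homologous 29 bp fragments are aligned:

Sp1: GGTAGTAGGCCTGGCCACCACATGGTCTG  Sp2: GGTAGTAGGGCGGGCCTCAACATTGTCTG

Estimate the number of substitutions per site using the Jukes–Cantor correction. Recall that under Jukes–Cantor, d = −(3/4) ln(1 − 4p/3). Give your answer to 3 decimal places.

0.196

The sequences differ at 5 of 29 sites (10, 12, 17, 19, 24), so p = 5/29 ≈ 0.172414.
d = −(3/4) ln(1 − 4p/3) = −0.75 ln(1 − 0.229885) = −0.75 ln(0.770115)
  = −0.75 × (-0.261215) = 0.195911 substitutions/site.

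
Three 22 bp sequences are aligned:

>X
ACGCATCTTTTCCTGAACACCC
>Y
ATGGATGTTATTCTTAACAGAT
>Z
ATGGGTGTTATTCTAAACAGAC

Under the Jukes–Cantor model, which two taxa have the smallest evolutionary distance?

Y and Z

X–Y: 9/22 differ, p = 0.409, d = 0.591.
X–Z: 9/22 differ, p = 0.409, d = 0.591.
Y–Z: 3/22 differ, p = 0.136, d = 0.151.
The smallest distance is between Y and Z.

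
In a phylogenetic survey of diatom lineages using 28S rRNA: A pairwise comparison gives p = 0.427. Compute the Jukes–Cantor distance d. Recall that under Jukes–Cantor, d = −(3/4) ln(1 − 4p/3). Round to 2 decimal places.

0.63

d = −(3/4) ln(1 − 4p/3) = −0.75 ln(1 − 0.569333) = −0.75 ln(0.430667)
  = −0.75 × (-0.842420) = 0.631815 substitutions/site.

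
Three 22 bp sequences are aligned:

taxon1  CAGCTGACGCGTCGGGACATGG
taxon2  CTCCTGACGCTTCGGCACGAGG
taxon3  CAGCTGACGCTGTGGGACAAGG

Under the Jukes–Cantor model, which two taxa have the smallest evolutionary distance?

taxon1–taxon2: 6/22 differ, p = 0.273, d = 0.339.
taxon1–taxon3: 4/22 differ, p = 0.182, d = 0.208.
taxon2–taxon3: 6/22 differ, p = 0.273, d = 0.339.
The smallest distance is between taxon1 and taxon3.

taxon1 and taxon3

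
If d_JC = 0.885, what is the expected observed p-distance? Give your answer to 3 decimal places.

0.520

p = (3/4)(1 − e^(−4d/3)) = 0.75 × (1 − e^(-1.18)) = 0.75 × (1 − 0.307279) = 0.519541.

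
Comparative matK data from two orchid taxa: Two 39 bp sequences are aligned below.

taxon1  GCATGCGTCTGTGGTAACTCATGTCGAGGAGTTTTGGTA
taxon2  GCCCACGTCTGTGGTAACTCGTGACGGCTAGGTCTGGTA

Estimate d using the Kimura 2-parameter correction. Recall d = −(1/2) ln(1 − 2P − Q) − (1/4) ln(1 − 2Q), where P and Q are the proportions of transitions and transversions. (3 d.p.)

0.317

Of 39 sites, 5 differences are transitions and 5 are transversions, so P = 5/39 ≈ 0.128205 and Q = 5/39 ≈ 0.128205.
Under the Kimura two-parameter model, d = −½ ln(1 − 2P − Q) − ¼ ln(1 − 2Q).
1 − 2P − Q = 0.615385, giving −½ ln(0.615385) = 0.242754.
1 − 2Q = 0.74359, giving −¼ ln(0.74359) = 0.074066.
d = 0.242754 + 0.074066 = 0.316820.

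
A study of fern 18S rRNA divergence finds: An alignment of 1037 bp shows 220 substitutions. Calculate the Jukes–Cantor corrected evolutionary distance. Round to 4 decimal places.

p = 220/1037 ≈ 0.21215.
d = −(3/4) ln(1 − 4p/3) = −0.75 ln(1 − 0.282867) = −0.75 ln(0.717133)
  = −0.75 × (-0.332494) = 0.249371 substitutions/site.

0.2494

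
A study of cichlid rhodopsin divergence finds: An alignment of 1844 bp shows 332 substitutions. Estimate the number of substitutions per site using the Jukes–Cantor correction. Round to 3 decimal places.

0.206

p = 332/1844 ≈ 0.180043.
d = −(3/4) ln(1 − 4p/3) = −0.75 ln(1 − 0.240057) = −0.75 ln(0.759943)
  = −0.75 × (-0.274512) = 0.205884 substitutions/site.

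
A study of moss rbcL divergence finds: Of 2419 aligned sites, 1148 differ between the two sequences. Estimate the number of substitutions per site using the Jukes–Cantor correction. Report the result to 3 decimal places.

0.751

p = 1148/2419 ≈ 0.474576.
d = −(3/4) ln(1 − 4p/3) = −0.75 ln(1 − 0.632768) = −0.75 ln(0.367232)
  = −0.75 × (-1.001761) = 0.751321 substitutions/site.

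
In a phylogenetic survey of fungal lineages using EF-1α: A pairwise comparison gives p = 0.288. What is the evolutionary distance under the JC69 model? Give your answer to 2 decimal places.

0.36

d = −(3/4) ln(1 − 4p/3) = −0.75 ln(1 − 0.384) = −0.75 ln(0.616)
  = −0.75 × (-0.484508) = 0.363381 substitutions/site.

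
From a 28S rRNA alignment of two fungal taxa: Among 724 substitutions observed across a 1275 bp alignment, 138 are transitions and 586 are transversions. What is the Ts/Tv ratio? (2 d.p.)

0.24

R = 138/586 = 0.235494… ≈ 0.24 (to 2 d.p.).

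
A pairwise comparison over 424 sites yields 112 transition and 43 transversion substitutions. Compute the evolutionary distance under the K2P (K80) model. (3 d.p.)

0.553

P = 112/424 ≈ 0.264151 and Q = 43/424 ≈ 0.101415.
Under the Kimura two-parameter model, d = −½ ln(1 − 2P − Q) − ¼ ln(1 − 2Q).
1 − 2P − Q = 0.370283, giving −½ ln(0.370283) = 0.496744.
1 − 2Q = 0.79717, giving −¼ ln(0.79717) = 0.056672.
d = 0.496744 + 0.056672 = 0.553416.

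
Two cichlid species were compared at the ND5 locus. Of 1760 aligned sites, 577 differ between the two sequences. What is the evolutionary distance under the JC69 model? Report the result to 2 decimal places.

0.43

p = 577/1760 ≈ 0.327841.
d = −(3/4) ln(1 − 4p/3) = −0.75 ln(1 − 0.437121) = −0.75 ln(0.562879)
  = −0.75 × (-0.574691) = 0.431018 substitutions/site.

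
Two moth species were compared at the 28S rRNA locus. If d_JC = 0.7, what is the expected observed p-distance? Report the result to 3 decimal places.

p = (3/4)(1 − e^(−4d/3)) = 0.75 × (1 − e^(-0.933333)) = 0.75 × (1 − 0.393241) = 0.455069.

0.455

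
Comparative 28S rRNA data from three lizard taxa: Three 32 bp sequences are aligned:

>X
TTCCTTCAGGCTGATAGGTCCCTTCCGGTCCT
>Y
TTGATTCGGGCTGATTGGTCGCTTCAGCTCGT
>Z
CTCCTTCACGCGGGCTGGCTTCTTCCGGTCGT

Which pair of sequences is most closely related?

X and Y

X–Y: 8/32 differ, p = 0.250, d = 0.304.
X–Z: 10/32 differ, p = 0.313, d = 0.404.
Y–Z: 13/32 differ, p = 0.406, d = 0.585.
The smallest distance is between X and Y.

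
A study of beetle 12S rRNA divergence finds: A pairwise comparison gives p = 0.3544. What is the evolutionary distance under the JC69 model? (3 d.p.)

0.480

d = −(3/4) ln(1 − 4p/3) = −0.75 ln(1 − 0.472533) = −0.75 ln(0.527467)
  = −0.75 × (-0.639669) = 0.479752 substitutions/site.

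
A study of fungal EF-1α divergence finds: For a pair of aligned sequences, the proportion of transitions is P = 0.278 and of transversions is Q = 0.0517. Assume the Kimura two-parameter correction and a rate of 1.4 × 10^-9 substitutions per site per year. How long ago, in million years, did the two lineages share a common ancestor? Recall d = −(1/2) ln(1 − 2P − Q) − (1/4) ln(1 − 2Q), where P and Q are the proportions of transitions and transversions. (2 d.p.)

Under the Kimura two-parameter model, d = −½ ln(1 − 2P − Q) − ¼ ln(1 − 2Q).
1 − 2P − Q = 0.3923, giving −½ ln(0.3923) = 0.467864.
1 − 2Q = 0.8966, giving −¼ ln(0.8966) = 0.027286.
d = 0.467864 + 0.027286 = 0.495150.
Under a molecular clock d = 2μt, so t = d/(2μ) = 0.495150 / (2 × 1.4 × 10^-9) = 176.84 million years.

176.84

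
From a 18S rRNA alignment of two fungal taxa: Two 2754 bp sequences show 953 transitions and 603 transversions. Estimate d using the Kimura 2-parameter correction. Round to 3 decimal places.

1.354

P = 953/2754 ≈ 0.346042 and Q = 603/2754 ≈ 0.218954.
Under the Kimura two-parameter model, d = −½ ln(1 − 2P − Q) − ¼ ln(1 − 2Q).
1 − 2P − Q = 0.088962, giving −½ ln(0.088962) = 1.209773.
1 − 2Q = 0.562092, giving −¼ ln(0.562092) = 0.144022.
d = 1.209773 + 0.144022 = 1.353795.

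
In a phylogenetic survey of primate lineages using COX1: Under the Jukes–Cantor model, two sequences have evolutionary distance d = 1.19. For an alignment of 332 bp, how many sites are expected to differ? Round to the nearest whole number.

198

Invert JC69: p = (3/4)(1 − e^(−4d/3)) = 0.75 × (1 − e^(-1.586667)) = 0.75 × (1 − 0.204606) = 0.596546.
Expected differing sites = pL ≈ 0.596546 × 332 = 198.053272 ≈ 198.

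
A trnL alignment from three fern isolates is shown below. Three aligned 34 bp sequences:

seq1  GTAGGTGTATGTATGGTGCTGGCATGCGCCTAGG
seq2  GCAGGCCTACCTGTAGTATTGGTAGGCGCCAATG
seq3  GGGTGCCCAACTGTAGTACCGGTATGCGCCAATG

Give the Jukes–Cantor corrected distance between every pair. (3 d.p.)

seq1–seq2: 13/34 sites differ → p ≈ 0.382353, d = −0.75 ln(1 − 0.509804) = 0.534712 ≈ 0.535.
seq1–seq3: 15/34 sites differ → p ≈ 0.441176, d = −0.75 ln(1 − 0.588235) = 0.665477 ≈ 0.665.
seq2–seq3: 8/34 sites differ → p ≈ 0.235294, d = −0.75 ln(1 − 0.313725) = 0.282358 ≈ 0.282.

d(seq1,seq2) = 0.535, d(seq1,seq3) = 0.665, d(seq2,seq3) = 0.282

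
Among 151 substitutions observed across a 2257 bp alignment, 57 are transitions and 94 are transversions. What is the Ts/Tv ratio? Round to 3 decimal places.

0.606

R = 57/94 = 0.606382… ≈ 0.606 (to 3 d.p.).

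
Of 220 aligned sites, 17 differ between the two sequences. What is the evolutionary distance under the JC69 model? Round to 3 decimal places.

p = 17/220 ≈ 0.077273.
d = −(3/4) ln(1 − 4p/3) = −0.75 ln(1 − 0.103031) = −0.75 ln(0.896969)
  = −0.75 × (-0.108734) = 0.081551 substitutions/site.

0.082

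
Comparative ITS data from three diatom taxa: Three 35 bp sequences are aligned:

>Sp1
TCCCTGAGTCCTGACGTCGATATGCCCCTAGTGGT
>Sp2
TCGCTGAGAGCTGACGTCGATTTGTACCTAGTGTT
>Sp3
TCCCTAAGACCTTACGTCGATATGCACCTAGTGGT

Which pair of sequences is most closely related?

Sp1–Sp2: 7/35 differ, p = 0.200, d = 0.233.
Sp1–Sp3: 4/35 differ, p = 0.114, d = 0.124.
Sp2–Sp3: 7/35 differ, p = 0.200, d = 0.233.
The smallest distance is between Sp1 and Sp3.

Sp1 and Sp3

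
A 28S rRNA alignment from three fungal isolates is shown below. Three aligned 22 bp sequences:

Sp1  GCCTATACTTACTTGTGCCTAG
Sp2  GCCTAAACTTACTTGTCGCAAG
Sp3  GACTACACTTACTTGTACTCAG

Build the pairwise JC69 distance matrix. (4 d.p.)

Sp1–Sp2: 4/22 sites differ → p ≈ 0.181818, d = −0.75 ln(1 − 0.242424) = 0.208224 ≈ 0.2082.
Sp1–Sp3: 5/22 sites differ → p ≈ 0.227273, d = −0.75 ln(1 − 0.303031) = 0.270761 ≈ 0.2708.
Sp2–Sp3: 6/22 sites differ → p ≈ 0.272727, d = −0.75 ln(1 − 0.363636) = 0.338988 ≈ 0.3390.

d(Sp1,Sp2) = 0.2082, d(Sp1,Sp3) = 0.2708, d(Sp2,Sp3) = 0.3390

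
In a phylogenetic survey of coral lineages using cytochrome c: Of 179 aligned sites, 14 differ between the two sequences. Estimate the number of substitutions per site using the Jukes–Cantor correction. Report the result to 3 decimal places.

p = 14/179 ≈ 0.078212.
d = −(3/4) ln(1 − 4p/3) = −0.75 ln(1 − 0.104283) = −0.75 ln(0.895717)
  = −0.75 × (-0.110131) = 0.082598 substitutions/site.

0.083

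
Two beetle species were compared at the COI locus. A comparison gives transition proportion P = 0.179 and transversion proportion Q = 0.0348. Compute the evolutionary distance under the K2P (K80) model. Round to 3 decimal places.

0.267

Under the Kimura two-parameter model, d = −½ ln(1 − 2P − Q) − ¼ ln(1 − 2Q).
1 − 2P − Q = 0.6072, giving −½ ln(0.6072) = 0.249449.
1 − 2Q = 0.9304, giving −¼ ln(0.9304) = 0.018035.
d = 0.249449 + 0.018035 = 0.267484.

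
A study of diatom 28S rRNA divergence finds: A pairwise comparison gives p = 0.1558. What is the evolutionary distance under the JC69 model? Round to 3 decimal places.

d = −(3/4) ln(1 − 4p/3) = −0.75 ln(1 − 0.207733) = −0.75 ln(0.792267)
  = −0.75 × (-0.232857) = 0.174643 substitutions/site.

0.175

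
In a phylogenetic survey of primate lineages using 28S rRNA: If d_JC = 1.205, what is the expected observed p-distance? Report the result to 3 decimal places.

0.600

p = (3/4)(1 − e^(−4d/3)) = 0.75 × (1 − e^(-1.606667)) = 0.75 × (1 − 0.200555) = 0.599584.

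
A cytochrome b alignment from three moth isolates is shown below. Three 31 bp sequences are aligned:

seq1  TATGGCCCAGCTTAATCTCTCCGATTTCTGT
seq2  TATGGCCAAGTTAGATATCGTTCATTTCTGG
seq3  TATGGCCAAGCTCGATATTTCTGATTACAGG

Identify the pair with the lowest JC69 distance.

seq1–seq2: 10/31 differ, p = 0.323, d = 0.422.
seq1–seq3: 9/31 differ, p = 0.290, d = 0.367.
seq2–seq3: 8/31 differ, p = 0.258, d = 0.316.
The smallest distance is between seq2 and seq3.

seq2 and seq3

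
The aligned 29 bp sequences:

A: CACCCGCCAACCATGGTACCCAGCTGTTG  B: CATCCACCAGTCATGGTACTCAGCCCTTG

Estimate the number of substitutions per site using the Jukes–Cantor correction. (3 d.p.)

0.291

The sequences differ at 7 of 29 sites (3, 6, 10, 11, 20, 25, 26), so p = 7/29 ≈ 0.241379.
d = −(3/4) ln(1 − 4p/3) = −0.75 ln(1 − 0.321839) = −0.75 ln(0.678161)
  = −0.75 × (-0.388371) = 0.291278 substitutions/site.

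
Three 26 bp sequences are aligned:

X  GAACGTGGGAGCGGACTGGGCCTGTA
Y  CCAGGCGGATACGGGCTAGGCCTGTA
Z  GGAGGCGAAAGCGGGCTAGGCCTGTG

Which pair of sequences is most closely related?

Y and Z

X–Y: 9/26 differ, p = 0.346, d = 0.464.
X–Z: 8/26 differ, p = 0.308, d = 0.396.
Y–Z: 6/26 differ, p = 0.231, d = 0.276.
The smallest distance is between Y and Z.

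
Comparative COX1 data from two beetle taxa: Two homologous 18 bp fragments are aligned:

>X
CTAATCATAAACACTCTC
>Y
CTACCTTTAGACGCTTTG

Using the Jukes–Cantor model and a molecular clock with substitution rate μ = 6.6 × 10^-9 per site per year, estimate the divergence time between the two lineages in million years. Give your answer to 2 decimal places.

51.02

The sequences differ at 8 of 18 sites (4, 5, 6, 7, 10, 13, 16, 18), so p = 8/18 ≈ 0.444444.
d = −(3/4) ln(1 − 4p/3) = −0.75 ln(1 − 0.592592) = −0.75 ln(0.407408)
  = −0.75 × (-0.897940) = 0.673455 substitutions/site.
Under a molecular clock d = 2μt, so t = d/(2μ) = 0.673455 / (2 × 6.6 × 10^-9) = 51.02 million years.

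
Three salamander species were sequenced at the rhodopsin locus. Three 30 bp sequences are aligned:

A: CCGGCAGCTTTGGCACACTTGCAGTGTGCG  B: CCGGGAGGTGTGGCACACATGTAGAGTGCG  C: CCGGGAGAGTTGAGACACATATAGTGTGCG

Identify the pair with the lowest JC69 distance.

A and B

A–B: 6/30 differ, p = 0.200, d = 0.233.
A–C: 8/30 differ, p = 0.267, d = 0.330.
B–C: 7/30 differ, p = 0.233, d = 0.280.
The smallest distance is between A and B.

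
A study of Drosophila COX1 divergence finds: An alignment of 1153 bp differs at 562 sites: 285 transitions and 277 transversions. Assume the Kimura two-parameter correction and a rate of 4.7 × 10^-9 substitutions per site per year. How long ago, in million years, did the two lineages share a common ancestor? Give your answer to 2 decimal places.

87.98

P = 285/1153 ≈ 0.247181 and Q = 277/1153 ≈ 0.240243.
Under the Kimura two-parameter model, d = −½ ln(1 − 2P − Q) − ¼ ln(1 − 2Q).
1 − 2P − Q = 0.265395, giving −½ ln(0.265395) = 0.663268.
1 − 2Q = 0.519514, giving −¼ ln(0.519514) = 0.163715.
d = 0.663268 + 0.163715 = 0.826983.
Under a molecular clock d = 2μt, so t = d/(2μ) = 0.826983 / (2 × 4.7 × 10^-9) = 87.98 million years.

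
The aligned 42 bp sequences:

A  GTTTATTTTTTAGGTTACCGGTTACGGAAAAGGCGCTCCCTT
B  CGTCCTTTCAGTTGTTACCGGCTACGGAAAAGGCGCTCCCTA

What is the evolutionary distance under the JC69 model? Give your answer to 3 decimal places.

The sequences differ at 11 of 42 sites, so p = 11/42 ≈ 0.261905.
d = −(3/4) ln(1 − 4p/3) = −0.75 ln(1 − 0.349207) = −0.75 ln(0.650793)
  = −0.75 × (-0.429564) = 0.322173 substitutions/site.

0.322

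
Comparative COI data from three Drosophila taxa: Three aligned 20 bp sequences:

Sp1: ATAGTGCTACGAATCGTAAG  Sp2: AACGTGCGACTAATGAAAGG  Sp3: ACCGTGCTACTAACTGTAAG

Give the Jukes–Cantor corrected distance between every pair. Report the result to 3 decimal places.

Sp1–Sp2: 8/20 sites differ → p = 0.4, d = −0.75 ln(1 − 0.533333) = 0.571605 ≈ 0.572.
Sp1–Sp3: 5/20 sites differ → p = 0.25, d = −0.75 ln(1 − 0.333333) = 0.304098 ≈ 0.304.
Sp2–Sp3: 7/20 sites differ → p = 0.35, d = −0.75 ln(1 − 0.466667) = 0.471457 ≈ 0.471.

d(Sp1,Sp2) = 0.572, d(Sp1,Sp3) = 0.304, d(Sp2,Sp3) = 0.471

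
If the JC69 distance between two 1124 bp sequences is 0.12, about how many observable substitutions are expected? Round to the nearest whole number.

Invert JC69: p = (3/4)(1 − e^(−4d/3)) = 0.75 × (1 − e^(-0.16)) = 0.75 × (1 − 0.852144) = 0.110892.
Expected differing sites = pL ≈ 0.110892 × 1124 = 124.642608 ≈ 125.

125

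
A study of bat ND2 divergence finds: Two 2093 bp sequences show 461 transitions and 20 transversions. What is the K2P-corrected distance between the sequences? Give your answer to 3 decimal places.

P = 461/2093 ≈ 0.220258 and Q = 20/2093 ≈ 0.009556.
Under the Kimura two-parameter model, d = −½ ln(1 − 2P − Q) − ¼ ln(1 − 2Q).
1 − 2P − Q = 0.549928, giving −½ ln(0.549928) = 0.298984.
1 − 2Q = 0.980888, giving −¼ ln(0.980888) = 0.004824.
d = 0.298984 + 0.004824 = 0.303808.

0.304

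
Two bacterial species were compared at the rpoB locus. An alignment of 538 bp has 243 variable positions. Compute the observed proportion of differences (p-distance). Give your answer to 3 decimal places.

p = 243/538 = 0.451672… ≈ 0.452 (to 3 d.p.).

0.452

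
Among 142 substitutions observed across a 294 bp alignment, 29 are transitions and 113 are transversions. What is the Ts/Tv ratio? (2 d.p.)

0.26

R = 29/113 = 0.256637… ≈ 0.26 (to 2 d.p.).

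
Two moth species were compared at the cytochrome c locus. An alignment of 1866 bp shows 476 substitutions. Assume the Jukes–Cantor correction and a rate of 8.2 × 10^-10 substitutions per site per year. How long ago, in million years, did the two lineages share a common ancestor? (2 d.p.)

p = 476/1866 ≈ 0.255091.
d = −(3/4) ln(1 − 4p/3) = −0.75 ln(1 − 0.340121) = −0.75 ln(0.659879)
  = −0.75 × (-0.415699) = 0.311774 substitutions/site.
Under a molecular clock d = 2μt, so t = d/(2μ) = 0.311774 / (2 × 8.2 × 10^-10) = 190.11 million years.

190.11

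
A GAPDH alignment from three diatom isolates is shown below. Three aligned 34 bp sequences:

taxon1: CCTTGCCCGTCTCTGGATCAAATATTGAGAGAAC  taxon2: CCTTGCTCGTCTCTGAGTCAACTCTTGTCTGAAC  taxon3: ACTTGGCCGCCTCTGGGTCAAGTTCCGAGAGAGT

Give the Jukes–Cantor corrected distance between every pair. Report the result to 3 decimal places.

taxon1–taxon2: 8/34 sites differ → p ≈ 0.235294, d = −0.75 ln(1 − 0.313725) = 0.282358 ≈ 0.282.
taxon1–taxon3: 10/34 sites differ → p ≈ 0.294118, d = −0.75 ln(1 − 0.392157) = 0.373379 ≈ 0.373.
taxon2–taxon3: 14/34 sites differ → p ≈ 0.411765, d = −0.75 ln(1 − 0.54902) = 0.597249 ≈ 0.597.

d(taxon1,taxon2) = 0.282, d(taxon1,taxon3) = 0.373, d(taxon2,taxon3) = 0.597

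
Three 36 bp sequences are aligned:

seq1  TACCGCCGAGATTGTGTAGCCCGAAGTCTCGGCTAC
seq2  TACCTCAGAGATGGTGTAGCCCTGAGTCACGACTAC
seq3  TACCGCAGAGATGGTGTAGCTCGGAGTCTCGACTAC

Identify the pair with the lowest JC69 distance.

seq2 and seq3

seq1–seq2: 7/36 differ, p = 0.194, d = 0.225.
seq1–seq3: 5/36 differ, p = 0.139, d = 0.154.
seq2–seq3: 4/36 differ, p = 0.111, d = 0.120.
The smallest distance is between seq2 and seq3.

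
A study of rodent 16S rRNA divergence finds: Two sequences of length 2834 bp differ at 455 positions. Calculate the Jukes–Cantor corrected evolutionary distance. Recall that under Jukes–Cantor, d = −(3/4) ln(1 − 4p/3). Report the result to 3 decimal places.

0.181

p = 455/2834 ≈ 0.16055.
d = −(3/4) ln(1 − 4p/3) = −0.75 ln(1 − 0.214067) = −0.75 ln(0.785933)
  = −0.75 × (-0.240884) = 0.180663 substitutions/site.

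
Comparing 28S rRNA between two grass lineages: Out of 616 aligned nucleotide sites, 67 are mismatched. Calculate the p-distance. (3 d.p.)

0.109

p = 67/616 = 0.108766… ≈ 0.109 (to 3 d.p.).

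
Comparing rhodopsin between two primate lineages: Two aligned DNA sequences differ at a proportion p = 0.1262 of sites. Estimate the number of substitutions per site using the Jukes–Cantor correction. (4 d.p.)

0.1382

d = −(3/4) ln(1 − 4p/3) = −0.75 ln(1 − 0.168267) = −0.75 ln(0.831733)
  = −0.75 × (-0.184244) = 0.138183 substitutions/site.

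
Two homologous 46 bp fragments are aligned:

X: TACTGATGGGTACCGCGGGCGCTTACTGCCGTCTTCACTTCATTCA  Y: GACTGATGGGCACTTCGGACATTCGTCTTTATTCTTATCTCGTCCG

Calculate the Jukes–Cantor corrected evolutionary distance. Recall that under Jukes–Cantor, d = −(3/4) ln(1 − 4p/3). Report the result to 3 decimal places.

The sequences differ at 23 of 46 sites, so p = 23/46 = 0.5.
d = −(3/4) ln(1 − 4p/3) = −0.75 ln(1 − 0.666667) = −0.75 ln(0.333333)
  = −0.75 × (-1.098613) = 0.823960 substitutions/site.

0.824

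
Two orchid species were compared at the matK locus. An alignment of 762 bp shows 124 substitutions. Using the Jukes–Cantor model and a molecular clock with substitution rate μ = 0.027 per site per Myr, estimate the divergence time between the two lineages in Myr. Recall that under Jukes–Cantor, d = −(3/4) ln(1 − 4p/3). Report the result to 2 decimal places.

p = 124/762 ≈ 0.16273.
d = −(3/4) ln(1 − 4p/3) = −0.75 ln(1 − 0.216973) = −0.75 ln(0.783027)
  = −0.75 × (-0.244588) = 0.183441 substitutions/site.
Under a molecular clock d = 2μt, so t = d/(2μ) = 0.183441 / (2 × 0.027) = 3.40 Myr.

3.40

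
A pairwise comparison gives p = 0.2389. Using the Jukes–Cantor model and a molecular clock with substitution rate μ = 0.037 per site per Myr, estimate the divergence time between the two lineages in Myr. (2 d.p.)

d = −(3/4) ln(1 − 4p/3) = −0.75 ln(1 − 0.318533) = −0.75 ln(0.681467)
  = −0.75 × (-0.383507) = 0.287630 substitutions/site.
Under a molecular clock d = 2μt, so t = d/(2μ) = 0.287630 / (2 × 0.037) = 3.89 Myr.

3.89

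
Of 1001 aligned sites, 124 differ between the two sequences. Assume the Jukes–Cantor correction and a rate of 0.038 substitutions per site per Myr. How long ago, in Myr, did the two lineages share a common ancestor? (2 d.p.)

p = 124/1001 ≈ 0.123876.
d = −(3/4) ln(1 − 4p/3) = −0.75 ln(1 − 0.165168) = −0.75 ln(0.834832)
  = −0.75 × (-0.180525) = 0.135394 substitutions/site.
Under a molecular clock d = 2μt, so t = d/(2μ) = 0.135394 / (2 × 0.038) = 1.78 Myr.

1.78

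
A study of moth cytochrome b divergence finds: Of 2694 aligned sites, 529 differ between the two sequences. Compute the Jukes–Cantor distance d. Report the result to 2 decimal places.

p = 529/2694 ≈ 0.196362.
d = −(3/4) ln(1 − 4p/3) = −0.75 ln(1 − 0.261816) = −0.75 ln(0.738184)
  = −0.75 × (-0.303562) = 0.227672 substitutions/site.

0.23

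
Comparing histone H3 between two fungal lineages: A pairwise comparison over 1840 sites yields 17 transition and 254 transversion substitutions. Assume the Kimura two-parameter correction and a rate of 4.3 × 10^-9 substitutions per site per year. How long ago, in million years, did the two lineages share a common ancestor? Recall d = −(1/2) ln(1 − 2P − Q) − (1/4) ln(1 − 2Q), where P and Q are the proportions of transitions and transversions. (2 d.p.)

P = 17/1840 ≈ 0.009239 and Q = 254/1840 ≈ 0.138043.
Under the Kimura two-parameter model, d = −½ ln(1 − 2P − Q) − ¼ ln(1 − 2Q).
1 − 2P − Q = 0.843479, giving −½ ln(0.843479) = 0.085110.
1 − 2Q = 0.723914, giving −¼ ln(0.723914) = 0.080771.
d = 0.085110 + 0.080771 = 0.165881.
Under a molecular clock d = 2μt, so t = d/(2μ) = 0.165881 / (2 × 4.3 × 10^-9) = 19.29 million years.

19.29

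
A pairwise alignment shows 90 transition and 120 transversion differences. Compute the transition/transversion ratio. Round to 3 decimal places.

R = 90/120 = 0.750.

0.750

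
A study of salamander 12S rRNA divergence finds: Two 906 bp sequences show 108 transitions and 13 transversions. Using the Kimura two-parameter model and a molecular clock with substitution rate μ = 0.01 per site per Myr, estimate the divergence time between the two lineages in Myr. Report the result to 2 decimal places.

7.65

P = 108/906 ≈ 0.119205 and Q = 13/906 ≈ 0.014349.
Under the Kimura two-parameter model, d = −½ ln(1 − 2P − Q) − ¼ ln(1 − 2Q).
1 − 2P − Q = 0.747241, giving −½ ln(0.747241) = 0.145684.
1 − 2Q = 0.971302, giving −¼ ln(0.971302) = 0.007279.
d = 0.145684 + 0.007279 = 0.152963.
Under a molecular clock d = 2μt, so t = d/(2μ) = 0.152963 / (2 × 0.01) = 7.65 Myr.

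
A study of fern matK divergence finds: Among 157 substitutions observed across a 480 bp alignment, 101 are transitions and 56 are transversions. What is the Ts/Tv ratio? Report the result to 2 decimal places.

R = 101/56 = 1.803571… ≈ 1.80 (to 2 d.p.).

1.80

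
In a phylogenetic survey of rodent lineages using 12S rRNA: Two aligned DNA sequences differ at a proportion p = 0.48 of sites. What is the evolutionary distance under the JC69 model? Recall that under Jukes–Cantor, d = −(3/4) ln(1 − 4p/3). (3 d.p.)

d = −(3/4) ln(1 − 4p/3) = −0.75 ln(1 − 0.64) = −0.75 ln(0.36)
  = −0.75 × (-1.021651) = 0.766238 substitutions/site.

0.766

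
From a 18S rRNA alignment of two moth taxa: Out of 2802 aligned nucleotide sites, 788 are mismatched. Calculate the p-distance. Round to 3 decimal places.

p = 788/2802 = 0.281227… ≈ 0.281 (to 3 d.p.).

0.281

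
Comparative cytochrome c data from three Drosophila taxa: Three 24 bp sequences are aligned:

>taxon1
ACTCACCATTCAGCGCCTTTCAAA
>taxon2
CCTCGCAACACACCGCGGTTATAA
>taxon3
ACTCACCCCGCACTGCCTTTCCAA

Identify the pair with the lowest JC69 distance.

taxon1 and taxon3

taxon1–taxon2: 10/24 differ, p = 0.417, d = 0.608.
taxon1–taxon3: 6/24 differ, p = 0.250, d = 0.304.
taxon2–taxon3: 10/24 differ, p = 0.417, d = 0.608.
The smallest distance is between taxon1 and taxon3.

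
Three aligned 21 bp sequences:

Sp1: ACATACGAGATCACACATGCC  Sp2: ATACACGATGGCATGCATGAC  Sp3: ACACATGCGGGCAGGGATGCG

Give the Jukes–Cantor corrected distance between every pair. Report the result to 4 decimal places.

Sp1–Sp2: 8/21 sites differ → p ≈ 0.380952, d = −0.75 ln(1 − 0.507936) = 0.531860 ≈ 0.5319.
Sp1–Sp3: 9/21 sites differ → p ≈ 0.428571, d = −0.75 ln(1 − 0.571428) = 0.635472 ≈ 0.6355.
Sp2–Sp3: 8/21 sites differ → p ≈ 0.380952, d = −0.75 ln(1 − 0.507936) = 0.531860 ≈ 0.5319.

d(Sp1,Sp2) = 0.5319, d(Sp1,Sp3) = 0.6355, d(Sp2,Sp3) = 0.5319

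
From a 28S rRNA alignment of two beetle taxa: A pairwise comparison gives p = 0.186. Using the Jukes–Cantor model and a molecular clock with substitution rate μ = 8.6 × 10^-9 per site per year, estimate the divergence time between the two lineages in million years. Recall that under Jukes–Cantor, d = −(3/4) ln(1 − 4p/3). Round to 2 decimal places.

d = −(3/4) ln(1 − 4p/3) = −0.75 ln(1 − 0.248) = −0.75 ln(0.752)
  = −0.75 × (-0.285019) = 0.213764 substitutions/site.
Under a molecular clock d = 2μt, so t = d/(2μ) = 0.213764 / (2 × 8.6 × 10^-9) = 12.43 million years.

12.43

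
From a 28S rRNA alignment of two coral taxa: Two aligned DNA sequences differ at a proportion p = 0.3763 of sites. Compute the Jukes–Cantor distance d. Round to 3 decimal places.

d = −(3/4) ln(1 − 4p/3) = −0.75 ln(1 − 0.501733) = −0.75 ln(0.498267)
  = −0.75 × (-0.696619) = 0.522464 substitutions/site.

0.522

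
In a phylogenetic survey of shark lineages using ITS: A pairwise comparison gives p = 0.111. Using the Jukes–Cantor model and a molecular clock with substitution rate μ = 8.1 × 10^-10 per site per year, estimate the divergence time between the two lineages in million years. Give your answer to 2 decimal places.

74.15

d = −(3/4) ln(1 − 4p/3) = −0.75 ln(1 − 0.148) = −0.75 ln(0.852)
  = −0.75 × (-0.160169) = 0.120127 substitutions/site.
Under a molecular clock d = 2μt, so t = d/(2μ) = 0.120127 / (2 × 8.1 × 10^-10) = 74.15 million years.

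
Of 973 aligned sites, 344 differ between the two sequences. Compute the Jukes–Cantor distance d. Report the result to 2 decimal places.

p = 344/973 ≈ 0.353546.
d = −(3/4) ln(1 − 4p/3) = −0.75 ln(1 − 0.471395) = −0.75 ln(0.528605)
  = −0.75 × (-0.637514) = 0.478136 substitutions/site.

0.48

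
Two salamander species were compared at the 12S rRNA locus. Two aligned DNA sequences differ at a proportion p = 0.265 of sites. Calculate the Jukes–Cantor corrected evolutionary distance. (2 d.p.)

0.33

d = −(3/4) ln(1 − 4p/3) = −0.75 ln(1 − 0.353333) = −0.75 ln(0.646667)
  = −0.75 × (-0.435924) = 0.326943 substitutions/site.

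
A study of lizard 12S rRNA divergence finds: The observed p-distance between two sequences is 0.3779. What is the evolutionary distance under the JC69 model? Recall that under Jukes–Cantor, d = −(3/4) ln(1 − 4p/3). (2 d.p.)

d = −(3/4) ln(1 − 4p/3) = −0.75 ln(1 − 0.503867) = −0.75 ln(0.496133)
  = −0.75 × (-0.700911) = 0.525683 substitutions/site.

0.53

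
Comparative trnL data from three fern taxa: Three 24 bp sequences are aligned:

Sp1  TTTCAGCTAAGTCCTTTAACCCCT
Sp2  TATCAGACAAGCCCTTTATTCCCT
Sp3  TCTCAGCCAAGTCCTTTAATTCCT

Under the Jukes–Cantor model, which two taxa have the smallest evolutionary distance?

Sp1–Sp2: 6/24 differ, p = 0.250, d = 0.304.
Sp1–Sp3: 4/24 differ, p = 0.167, d = 0.188.
Sp2–Sp3: 5/24 differ, p = 0.208, d = 0.244.
The smallest distance is between Sp1 and Sp3.

Sp1 and Sp3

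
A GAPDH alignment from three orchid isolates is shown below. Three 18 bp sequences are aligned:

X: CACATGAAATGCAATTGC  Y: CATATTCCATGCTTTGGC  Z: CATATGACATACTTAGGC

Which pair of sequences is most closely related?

X–Y: 7/18 differ, p = 0.389, d = 0.548.
X–Z: 7/18 differ, p = 0.389, d = 0.548.
Y–Z: 4/18 differ, p = 0.222, d = 0.264.
The smallest distance is between Y and Z.

Y and Z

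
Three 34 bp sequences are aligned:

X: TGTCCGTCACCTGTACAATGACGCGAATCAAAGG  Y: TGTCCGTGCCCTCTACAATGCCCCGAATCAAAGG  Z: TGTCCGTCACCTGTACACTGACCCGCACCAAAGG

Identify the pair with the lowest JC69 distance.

X–Y: 5/34 differ, p = 0.147, d = 0.164.
X–Z: 4/34 differ, p = 0.118, d = 0.128.
Y–Z: 7/34 differ, p = 0.206, d = 0.241.
The smallest distance is between X and Z.

X and Z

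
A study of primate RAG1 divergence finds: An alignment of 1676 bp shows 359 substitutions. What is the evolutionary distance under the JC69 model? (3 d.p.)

p = 359/1676 ≈ 0.2142.
d = −(3/4) ln(1 − 4p/3) = −0.75 ln(1 − 0.2856) = −0.75 ln(0.7144)
  = −0.75 × (-0.336312) = 0.252234 substitutions/site.

0.252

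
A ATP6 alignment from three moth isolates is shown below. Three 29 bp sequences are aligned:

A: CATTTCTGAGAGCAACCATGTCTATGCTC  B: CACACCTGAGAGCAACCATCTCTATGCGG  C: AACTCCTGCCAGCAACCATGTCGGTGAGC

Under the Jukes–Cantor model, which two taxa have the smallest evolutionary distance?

A and B

A–B: 6/29 differ, p = 0.207, d = 0.242.
A–C: 9/29 differ, p = 0.310, d = 0.401.
B–C: 9/29 differ, p = 0.310, d = 0.401.
The smallest distance is between A and B.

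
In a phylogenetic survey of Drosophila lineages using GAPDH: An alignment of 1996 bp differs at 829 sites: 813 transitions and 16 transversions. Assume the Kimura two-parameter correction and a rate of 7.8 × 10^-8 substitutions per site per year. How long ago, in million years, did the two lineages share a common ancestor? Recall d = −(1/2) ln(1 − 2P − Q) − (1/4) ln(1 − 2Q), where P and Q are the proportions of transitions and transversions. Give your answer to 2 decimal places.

5.57

P = 813/1996 ≈ 0.407315 and Q = 16/1996 ≈ 0.008016.
Under the Kimura two-parameter model, d = −½ ln(1 − 2P − Q) − ¼ ln(1 − 2Q).
1 − 2P − Q = 0.177354, giving −½ ln(0.177354) = 0.864804.
1 − 2Q = 0.983968, giving −¼ ln(0.983968) = 0.004040.
d = 0.864804 + 0.004040 = 0.868844.
Under a molecular clock d = 2μt, so t = d/(2μ) = 0.868844 / (2 × 7.8 × 10^-8) = 5.57 million years.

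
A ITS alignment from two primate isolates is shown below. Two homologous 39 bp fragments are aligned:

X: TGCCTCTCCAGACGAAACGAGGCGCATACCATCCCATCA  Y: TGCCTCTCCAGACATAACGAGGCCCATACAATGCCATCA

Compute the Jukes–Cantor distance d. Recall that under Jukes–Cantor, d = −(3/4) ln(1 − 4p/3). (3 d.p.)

0.141

The sequences differ at 5 of 39 sites (14, 15, 24, 30, 33), so p = 5/39 ≈ 0.128205.
d = −(3/4) ln(1 − 4p/3) = −0.75 ln(1 − 0.17094) = −0.75 ln(0.82906)
  = −0.75 × (-0.187463) = 0.140597 substitutions/site.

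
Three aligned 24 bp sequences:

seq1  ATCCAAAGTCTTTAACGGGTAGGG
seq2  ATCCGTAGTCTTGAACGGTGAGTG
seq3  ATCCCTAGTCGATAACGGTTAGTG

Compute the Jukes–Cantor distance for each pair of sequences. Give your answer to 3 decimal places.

d(seq1,seq2) = 0.304, d(seq1,seq3) = 0.304, d(seq2,seq3) = 0.244

seq1–seq2: 6/24 sites differ → p = 0.25, d = −0.75 ln(1 − 0.333333) = 0.304098 ≈ 0.304.
seq1–seq3: 6/24 sites differ → p = 0.25, d = −0.75 ln(1 − 0.333333) = 0.304098 ≈ 0.304.
seq2–seq3: 5/24 sites differ → p ≈ 0.208333, d = −0.75 ln(1 − 0.277777) = 0.244066 ≈ 0.244.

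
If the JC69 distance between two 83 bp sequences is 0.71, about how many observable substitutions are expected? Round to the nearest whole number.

38

Invert JC69: p = (3/4)(1 − e^(−4d/3)) = 0.75 × (1 − e^(-0.946667)) = 0.75 × (1 − 0.388032) = 0.458976.
Expected differing sites = pL ≈ 0.458976 × 83 = 38.095008 ≈ 38.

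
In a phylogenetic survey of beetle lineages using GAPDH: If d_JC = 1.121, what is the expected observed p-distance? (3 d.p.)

0.582

p = (3/4)(1 − e^(−4d/3)) = 0.75 × (1 − e^(-1.494667)) = 0.75 × (1 − 0.224323) = 0.581758.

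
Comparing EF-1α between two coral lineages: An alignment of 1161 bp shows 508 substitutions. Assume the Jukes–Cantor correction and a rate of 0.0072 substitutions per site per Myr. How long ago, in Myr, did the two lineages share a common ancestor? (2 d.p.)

45.61

p = 508/1161 ≈ 0.437554.
d = −(3/4) ln(1 − 4p/3) = −0.75 ln(1 − 0.583405) = −0.75 ln(0.416595)
  = −0.75 × (-0.875641) = 0.656731 substitutions/site.
Under a molecular clock d = 2μt, so t = d/(2μ) = 0.656731 / (2 × 0.0072) = 45.61 Myr.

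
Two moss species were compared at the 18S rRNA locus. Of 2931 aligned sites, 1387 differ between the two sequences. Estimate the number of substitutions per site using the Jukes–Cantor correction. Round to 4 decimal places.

0.7476

p = 1387/2931 ≈ 0.473217.
d = −(3/4) ln(1 − 4p/3) = −0.75 ln(1 − 0.630956) = −0.75 ln(0.369044)
  = −0.75 × (-0.996839) = 0.747629 substitutions/site.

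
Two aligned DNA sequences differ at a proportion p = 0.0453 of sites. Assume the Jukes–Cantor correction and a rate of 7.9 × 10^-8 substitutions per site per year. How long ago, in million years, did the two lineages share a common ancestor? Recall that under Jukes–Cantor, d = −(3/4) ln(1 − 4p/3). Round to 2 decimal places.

0.30

d = −(3/4) ln(1 − 4p/3) = −0.75 ln(1 − 0.0604) = −0.75 ln(0.9396)
  = −0.75 × (-0.062301) = 0.046726 substitutions/site.
Under a molecular clock d = 2μt, so t = d/(2μ) = 0.046726 / (2 × 7.9 × 10^-8) = 0.30 million years.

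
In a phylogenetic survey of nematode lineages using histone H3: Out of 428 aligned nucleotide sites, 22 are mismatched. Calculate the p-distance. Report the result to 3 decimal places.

p = 22/428 = 0.051401… ≈ 0.051 (to 3 d.p.).

0.051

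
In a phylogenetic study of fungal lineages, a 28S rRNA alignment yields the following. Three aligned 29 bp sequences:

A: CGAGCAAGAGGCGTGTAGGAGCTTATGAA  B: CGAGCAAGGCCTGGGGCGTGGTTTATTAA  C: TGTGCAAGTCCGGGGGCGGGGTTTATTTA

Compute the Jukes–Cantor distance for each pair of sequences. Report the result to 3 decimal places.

A–B: 11/29 sites differ → p ≈ 0.37931, d = −0.75 ln(1 − 0.505747) = 0.528531 ≈ 0.529.
A–C: 13/29 sites differ → p ≈ 0.448276, d = −0.75 ln(1 − 0.597701) = 0.682920 ≈ 0.683.
B–C: 6/29 sites differ → p ≈ 0.206897, d = −0.75 ln(1 − 0.275863) = 0.242081 ≈ 0.242.

d(A,B) = 0.529, d(A,C) = 0.683, d(B,C) = 0.242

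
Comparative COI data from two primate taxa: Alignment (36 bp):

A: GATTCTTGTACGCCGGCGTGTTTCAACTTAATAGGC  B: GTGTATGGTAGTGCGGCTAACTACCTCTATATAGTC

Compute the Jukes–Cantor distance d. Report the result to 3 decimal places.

The sequences differ at 17 of 36 sites, so p = 17/36 ≈ 0.472222.
d = −(3/4) ln(1 − 4p/3) = −0.75 ln(1 − 0.629629) = −0.75 ln(0.370371)
  = −0.75 × (-0.993250) = 0.744938 substitutions/site.

0.745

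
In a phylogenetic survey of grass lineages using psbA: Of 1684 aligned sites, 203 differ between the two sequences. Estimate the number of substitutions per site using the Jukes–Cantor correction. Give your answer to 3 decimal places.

p = 203/1684 ≈ 0.120546.
d = −(3/4) ln(1 − 4p/3) = −0.75 ln(1 − 0.160728) = −0.75 ln(0.839272)
  = −0.75 × (-0.175220) = 0.131415 substitutions/site.

0.131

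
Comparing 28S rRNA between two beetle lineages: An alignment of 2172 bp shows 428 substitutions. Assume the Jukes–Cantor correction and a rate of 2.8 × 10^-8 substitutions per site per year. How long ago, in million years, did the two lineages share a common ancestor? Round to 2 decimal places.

p = 428/2172 ≈ 0.197053.
d = −(3/4) ln(1 − 4p/3) = −0.75 ln(1 − 0.262737) = −0.75 ln(0.737263)
  = −0.75 × (-0.304811) = 0.228608 substitutions/site.
Under a molecular clock d = 2μt, so t = d/(2μ) = 0.228608 / (2 × 2.8 × 10^-8) = 4.08 million years.

4.08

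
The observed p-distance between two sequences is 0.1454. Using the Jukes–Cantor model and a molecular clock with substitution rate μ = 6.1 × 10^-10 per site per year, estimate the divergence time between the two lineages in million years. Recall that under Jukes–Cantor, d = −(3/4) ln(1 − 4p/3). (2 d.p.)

132.48

d = −(3/4) ln(1 − 4p/3) = −0.75 ln(1 − 0.193867) = −0.75 ln(0.806133)
  = −0.75 × (-0.215507) = 0.161630 substitutions/site.
Under a molecular clock d = 2μt, so t = d/(2μ) = 0.161630 / (2 × 6.1 × 10^-10) = 132.48 million years.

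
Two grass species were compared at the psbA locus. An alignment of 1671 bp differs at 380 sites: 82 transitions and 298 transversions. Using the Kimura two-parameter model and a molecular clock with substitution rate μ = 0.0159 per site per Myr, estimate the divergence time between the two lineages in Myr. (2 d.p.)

8.56

P = 82/1671 ≈ 0.049072 and Q = 298/1671 ≈ 0.178336.
Under the Kimura two-parameter model, d = −½ ln(1 − 2P − Q) − ¼ ln(1 − 2Q).
1 − 2P − Q = 0.72352, giving −½ ln(0.72352) = 0.161814.
1 − 2Q = 0.643328, giving −¼ ln(0.643328) = 0.110275.
d = 0.161814 + 0.110275 = 0.272089.
Under a molecular clock d = 2μt, so t = d/(2μ) = 0.272089 / (2 × 0.0159) = 8.56 Myr.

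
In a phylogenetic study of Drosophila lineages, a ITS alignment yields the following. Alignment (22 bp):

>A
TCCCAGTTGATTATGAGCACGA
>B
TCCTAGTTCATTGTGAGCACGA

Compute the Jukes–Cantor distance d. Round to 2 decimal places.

0.15

The sequences differ at 3 of 22 sites (4, 9, 13), so p = 3/22 ≈ 0.136364.
d = −(3/4) ln(1 − 4p/3) = −0.75 ln(1 − 0.181819) = −0.75 ln(0.818181)
  = −0.75 × (-0.200672) = 0.150504 substitutions/site.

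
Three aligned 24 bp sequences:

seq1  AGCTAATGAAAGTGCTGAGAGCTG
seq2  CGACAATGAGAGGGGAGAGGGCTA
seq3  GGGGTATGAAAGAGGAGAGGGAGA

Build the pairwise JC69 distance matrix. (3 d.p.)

seq1–seq2: 9/24 sites differ → p = 0.375, d = −0.75 ln(1 − 0.5) = 0.519860 ≈ 0.520.
seq1–seq3: 11/24 sites differ → p ≈ 0.458333, d = −0.75 ln(1 − 0.611111) = 0.708346 ≈ 0.708.
seq2–seq3: 8/24 sites differ → p ≈ 0.333333, d = −0.75 ln(1 − 0.444444) = 0.440839 ≈ 0.441.

d(seq1,seq2) = 0.520, d(seq1,seq3) = 0.708, d(seq2,seq3) = 0.441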